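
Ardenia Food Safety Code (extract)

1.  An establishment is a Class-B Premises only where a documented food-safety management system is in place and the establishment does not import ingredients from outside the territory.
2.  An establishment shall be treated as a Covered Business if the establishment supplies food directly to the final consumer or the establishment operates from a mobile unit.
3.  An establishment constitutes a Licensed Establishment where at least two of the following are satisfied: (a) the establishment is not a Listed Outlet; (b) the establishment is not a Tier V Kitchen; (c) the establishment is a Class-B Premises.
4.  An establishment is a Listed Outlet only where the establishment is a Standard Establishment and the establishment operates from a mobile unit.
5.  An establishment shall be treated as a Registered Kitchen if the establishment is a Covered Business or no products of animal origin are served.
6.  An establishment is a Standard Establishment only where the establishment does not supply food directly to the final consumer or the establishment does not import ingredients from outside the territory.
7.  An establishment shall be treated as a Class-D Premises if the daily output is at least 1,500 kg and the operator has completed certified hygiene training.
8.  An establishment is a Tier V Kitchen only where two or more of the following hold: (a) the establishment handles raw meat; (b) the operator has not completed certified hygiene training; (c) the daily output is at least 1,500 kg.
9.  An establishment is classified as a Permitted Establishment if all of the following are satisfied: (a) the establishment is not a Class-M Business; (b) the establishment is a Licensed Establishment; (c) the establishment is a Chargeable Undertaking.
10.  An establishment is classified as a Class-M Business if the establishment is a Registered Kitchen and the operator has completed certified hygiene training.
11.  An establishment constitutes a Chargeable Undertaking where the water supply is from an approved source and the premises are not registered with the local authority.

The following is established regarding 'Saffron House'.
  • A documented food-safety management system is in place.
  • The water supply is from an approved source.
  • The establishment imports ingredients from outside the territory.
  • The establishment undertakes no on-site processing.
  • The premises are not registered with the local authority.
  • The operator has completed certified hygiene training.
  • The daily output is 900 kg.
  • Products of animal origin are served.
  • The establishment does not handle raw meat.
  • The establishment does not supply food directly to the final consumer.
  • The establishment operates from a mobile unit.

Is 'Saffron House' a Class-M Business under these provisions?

Yes

paragraph 2 — Covered Business: [the establishment supplies food directly to the final consumer? no] OR [the establishment operates from a mobile unit? yes] → satisfied.
paragraph 5 — Registered Kitchen: [Covered Business (paragraph 2)? yes] OR [no products of animal origin are served? no] → satisfied.
paragraph 10 — Class-M Business: [Registered Kitchen (paragraph 5)? yes] AND [the operator has completed certified hygiene training? yes] → satisfied.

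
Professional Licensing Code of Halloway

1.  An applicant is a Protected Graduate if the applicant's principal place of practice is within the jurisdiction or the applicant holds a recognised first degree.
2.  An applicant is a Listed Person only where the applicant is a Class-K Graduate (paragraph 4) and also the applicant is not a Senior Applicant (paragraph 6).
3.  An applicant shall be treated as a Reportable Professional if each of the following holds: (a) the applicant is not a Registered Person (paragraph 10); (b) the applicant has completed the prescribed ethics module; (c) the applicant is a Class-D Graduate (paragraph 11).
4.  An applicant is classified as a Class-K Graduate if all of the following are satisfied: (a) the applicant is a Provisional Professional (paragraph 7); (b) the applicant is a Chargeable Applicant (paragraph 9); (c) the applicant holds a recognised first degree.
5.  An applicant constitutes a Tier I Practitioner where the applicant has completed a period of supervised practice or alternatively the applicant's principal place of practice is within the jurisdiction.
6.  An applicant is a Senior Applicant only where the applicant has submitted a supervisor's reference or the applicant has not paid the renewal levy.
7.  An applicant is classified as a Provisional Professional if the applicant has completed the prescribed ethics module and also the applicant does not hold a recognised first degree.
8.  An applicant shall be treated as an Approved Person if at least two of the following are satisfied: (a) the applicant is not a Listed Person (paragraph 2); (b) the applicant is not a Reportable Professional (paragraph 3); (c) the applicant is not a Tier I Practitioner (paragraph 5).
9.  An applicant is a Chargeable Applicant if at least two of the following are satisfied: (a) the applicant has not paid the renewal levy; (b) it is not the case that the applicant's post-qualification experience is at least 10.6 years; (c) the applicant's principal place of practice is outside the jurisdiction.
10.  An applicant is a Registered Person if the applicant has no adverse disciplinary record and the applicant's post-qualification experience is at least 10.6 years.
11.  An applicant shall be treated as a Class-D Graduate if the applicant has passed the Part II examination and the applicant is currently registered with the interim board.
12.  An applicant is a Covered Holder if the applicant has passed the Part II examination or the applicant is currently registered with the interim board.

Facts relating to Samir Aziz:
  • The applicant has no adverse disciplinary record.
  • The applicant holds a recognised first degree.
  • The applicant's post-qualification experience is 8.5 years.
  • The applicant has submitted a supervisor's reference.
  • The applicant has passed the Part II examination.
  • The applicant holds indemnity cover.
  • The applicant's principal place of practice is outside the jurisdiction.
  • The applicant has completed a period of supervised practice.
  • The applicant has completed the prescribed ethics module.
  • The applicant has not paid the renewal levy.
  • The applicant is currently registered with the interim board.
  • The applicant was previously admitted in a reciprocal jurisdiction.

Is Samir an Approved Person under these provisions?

No

Under paragraph 7: the applicant has completed the prescribed ethics module? yes; and the applicant does not hold a recognised first degree? no. So the applicant is not a Provisional Professional.
Under paragraph 9: the applicant has not paid the renewal levy? yes; applicant's post-qualification experience: 8.5 years ≥ 10.6 years? no, so negated condition yes; the applicant's principal place of practice is outside the jurisdiction? yes — 3 of 3 hold (need ≥2) → satisfied.
Under paragraph 4: Provisional Professional (paragraph 7)? no; and Chargeable Applicant (paragraph 9)? yes; and the applicant holds a recognised first degree? yes. So the applicant is not a Class-K Graduate.
Under paragraph 6: the applicant has submitted a supervisor's reference? yes; or the applicant has not paid the renewal levy? yes. So the applicant is a Senior Applicant.
Under paragraph 2: Class-K Graduate (paragraph 4)? no; and not a Senior Applicant (paragraph 6)? no. So the applicant is not a Listed Person.
Under paragraph 10: the applicant has no adverse disciplinary record? yes; and applicant's post-qualification experience: 8.5 years ≥ 10.6 years? no. So the applicant is not a Registered Person.
Under paragraph 11: the applicant has passed the Part II examination? yes; and the applicant is currently registered with the interim board? yes. So the applicant is a Class-D Graduate.
Under paragraph 3: not a Registered Person (paragraph 10)? yes; and the applicant has completed the prescribed ethics module? yes; and Class-D Graduate (paragraph 11)? yes. So the applicant is a Reportable Professional.
Under paragraph 5: the applicant has completed a period of supervised practice? yes; or the applicant's principal place of practice is within the jurisdiction? no. So the applicant is a Tier I Practitioner.
Under paragraph 8: not a Listed Person (paragraph 2)? yes; not a Reportable Professional (paragraph 3)? no; not a Tier I Practitioner (paragraph 5)? no — 1 of 3 hold (need ≥2) → not satisfied.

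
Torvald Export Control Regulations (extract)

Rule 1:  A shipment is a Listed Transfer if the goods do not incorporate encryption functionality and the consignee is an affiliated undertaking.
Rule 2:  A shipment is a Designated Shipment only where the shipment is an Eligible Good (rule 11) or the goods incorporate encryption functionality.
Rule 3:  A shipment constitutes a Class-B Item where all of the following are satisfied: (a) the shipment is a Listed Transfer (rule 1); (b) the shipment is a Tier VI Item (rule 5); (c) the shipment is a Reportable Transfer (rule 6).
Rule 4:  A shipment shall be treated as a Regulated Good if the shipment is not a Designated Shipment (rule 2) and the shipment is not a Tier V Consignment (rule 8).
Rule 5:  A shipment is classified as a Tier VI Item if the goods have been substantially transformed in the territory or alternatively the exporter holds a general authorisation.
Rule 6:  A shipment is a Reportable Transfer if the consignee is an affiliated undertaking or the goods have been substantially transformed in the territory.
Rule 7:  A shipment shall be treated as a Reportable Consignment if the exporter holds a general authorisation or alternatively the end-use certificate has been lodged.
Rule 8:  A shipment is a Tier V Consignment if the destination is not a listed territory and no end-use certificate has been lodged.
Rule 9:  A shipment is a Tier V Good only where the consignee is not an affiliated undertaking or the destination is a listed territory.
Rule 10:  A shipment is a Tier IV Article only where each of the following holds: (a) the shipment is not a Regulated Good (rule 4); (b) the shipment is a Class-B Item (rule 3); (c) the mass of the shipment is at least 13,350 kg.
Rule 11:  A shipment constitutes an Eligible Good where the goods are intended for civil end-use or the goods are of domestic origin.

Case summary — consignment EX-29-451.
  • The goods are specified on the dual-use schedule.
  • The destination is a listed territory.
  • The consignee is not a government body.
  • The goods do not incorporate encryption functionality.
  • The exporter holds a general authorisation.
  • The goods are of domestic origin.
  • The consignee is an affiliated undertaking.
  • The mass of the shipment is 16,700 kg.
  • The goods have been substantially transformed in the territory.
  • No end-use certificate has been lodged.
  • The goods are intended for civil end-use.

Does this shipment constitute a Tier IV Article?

rule 11 — Eligible Good: [the goods are intended for civil end-use? yes] OR [the goods are of domestic origin? yes] → satisfied.
rule 2 — Designated Shipment: [Eligible Good (rule 11)? yes] OR [the goods incorporate encryption functionality? no] → satisfied.
rule 8 — Tier V Consignment: [the destination is not a listed territory? no] AND [no end-use certificate has been lodged? yes] → not satisfied.
rule 4 — Regulated Good: [not a Designated Shipment (rule 2)? no] AND [not a Tier V Consignment (rule 8)? yes] → not satisfied.
rule 1 — Listed Transfer: [the goods do not incorporate encryption functionality? yes] AND [the consignee is an affiliated undertaking? yes] → satisfied.
rule 5 — Tier VI Item: [the goods have been substantially transformed in the territory? yes] OR [the exporter holds a general authorisation? yes] → satisfied.
rule 6 — Reportable Transfer: [the consignee is an affiliated undertaking? yes] OR [the goods have been substantially transformed in the territory? yes] → satisfied.
rule 3 — Class-B Item: [Listed Transfer (rule 1)? yes] AND [Tier VI Item (rule 5)? yes] AND [Reportable Transfer (rule 6)? yes] → satisfied.
rule 10 — Tier IV Article: [not a Regulated Good (rule 4)? yes] AND [Class-B Item (rule 3)? yes] AND [mass of the shipment: 16,700 kg ≥ 13,350 kg? yes] → satisfied.

Yes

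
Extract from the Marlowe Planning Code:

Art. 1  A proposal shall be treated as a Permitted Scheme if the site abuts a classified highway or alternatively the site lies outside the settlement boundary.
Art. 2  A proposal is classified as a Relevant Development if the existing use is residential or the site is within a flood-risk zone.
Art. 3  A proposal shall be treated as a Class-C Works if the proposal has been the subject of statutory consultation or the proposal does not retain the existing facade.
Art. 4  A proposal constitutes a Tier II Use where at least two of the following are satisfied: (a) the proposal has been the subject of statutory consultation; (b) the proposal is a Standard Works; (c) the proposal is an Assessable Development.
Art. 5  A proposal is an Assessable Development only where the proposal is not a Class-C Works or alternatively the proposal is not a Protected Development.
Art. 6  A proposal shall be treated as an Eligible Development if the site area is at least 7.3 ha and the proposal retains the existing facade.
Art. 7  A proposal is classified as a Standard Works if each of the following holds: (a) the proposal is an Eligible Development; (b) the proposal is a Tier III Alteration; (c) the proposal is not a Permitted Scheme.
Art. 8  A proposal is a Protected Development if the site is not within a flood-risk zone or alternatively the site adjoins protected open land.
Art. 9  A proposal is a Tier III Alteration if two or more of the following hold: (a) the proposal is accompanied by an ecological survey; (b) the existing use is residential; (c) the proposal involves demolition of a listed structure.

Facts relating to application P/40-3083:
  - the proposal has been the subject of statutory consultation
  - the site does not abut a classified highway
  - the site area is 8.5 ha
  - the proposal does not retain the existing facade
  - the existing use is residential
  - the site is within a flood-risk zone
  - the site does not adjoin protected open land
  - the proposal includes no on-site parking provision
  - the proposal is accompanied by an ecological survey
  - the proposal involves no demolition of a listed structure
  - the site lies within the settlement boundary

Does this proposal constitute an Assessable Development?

Yes

article 3 — Class-C Works: [the proposal has been the subject of statutory consultation? yes] OR [the proposal does not retain the existing facade? yes] → satisfied.
article 8 — Protected Development: [the site is not within a flood-risk zone? no] OR [the site adjoins protected open land? no] → not satisfied.
article 5 — Assessable Development: [not a Class-C Works (article 3)? no] OR [not a Protected Development (article 8)? yes] → satisfied.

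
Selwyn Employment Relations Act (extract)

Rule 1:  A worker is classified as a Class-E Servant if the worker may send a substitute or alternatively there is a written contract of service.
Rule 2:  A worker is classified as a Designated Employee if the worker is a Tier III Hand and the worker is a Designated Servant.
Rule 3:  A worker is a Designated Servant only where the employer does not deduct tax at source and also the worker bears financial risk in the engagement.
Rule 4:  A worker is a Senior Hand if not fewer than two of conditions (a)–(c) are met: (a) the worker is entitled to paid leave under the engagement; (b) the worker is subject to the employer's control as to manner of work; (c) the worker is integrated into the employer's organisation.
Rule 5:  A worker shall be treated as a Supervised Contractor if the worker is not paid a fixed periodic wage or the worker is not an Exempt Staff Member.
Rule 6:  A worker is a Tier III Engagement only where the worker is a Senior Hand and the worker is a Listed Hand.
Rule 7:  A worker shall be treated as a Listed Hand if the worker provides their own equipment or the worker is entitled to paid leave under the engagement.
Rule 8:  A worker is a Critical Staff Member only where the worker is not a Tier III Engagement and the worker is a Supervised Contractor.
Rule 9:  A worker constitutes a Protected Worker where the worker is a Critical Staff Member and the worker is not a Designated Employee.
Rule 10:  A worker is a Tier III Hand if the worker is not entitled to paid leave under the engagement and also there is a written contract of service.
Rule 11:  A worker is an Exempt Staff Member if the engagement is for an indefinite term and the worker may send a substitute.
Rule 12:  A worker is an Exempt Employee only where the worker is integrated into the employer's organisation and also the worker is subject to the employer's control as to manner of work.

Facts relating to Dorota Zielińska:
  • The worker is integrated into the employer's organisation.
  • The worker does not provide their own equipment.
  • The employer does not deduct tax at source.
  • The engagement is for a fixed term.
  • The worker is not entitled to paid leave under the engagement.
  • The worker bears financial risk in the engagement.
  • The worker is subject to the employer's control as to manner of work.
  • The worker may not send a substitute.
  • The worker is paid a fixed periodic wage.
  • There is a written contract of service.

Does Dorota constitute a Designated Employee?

rule 10 — Tier III Hand: [the worker is not entitled to paid leave under the engagement? yes] AND [there is a written contract of service? yes] → satisfied.
rule 3 — Designated Servant: [the employer does not deduct tax at source? yes] AND [the worker bears financial risk in the engagement? yes] → satisfied.
rule 2 — Designated Employee: [Tier III Hand (rule 10)? yes] AND [Designated Servant (rule 3)? yes] → satisfied.

Yes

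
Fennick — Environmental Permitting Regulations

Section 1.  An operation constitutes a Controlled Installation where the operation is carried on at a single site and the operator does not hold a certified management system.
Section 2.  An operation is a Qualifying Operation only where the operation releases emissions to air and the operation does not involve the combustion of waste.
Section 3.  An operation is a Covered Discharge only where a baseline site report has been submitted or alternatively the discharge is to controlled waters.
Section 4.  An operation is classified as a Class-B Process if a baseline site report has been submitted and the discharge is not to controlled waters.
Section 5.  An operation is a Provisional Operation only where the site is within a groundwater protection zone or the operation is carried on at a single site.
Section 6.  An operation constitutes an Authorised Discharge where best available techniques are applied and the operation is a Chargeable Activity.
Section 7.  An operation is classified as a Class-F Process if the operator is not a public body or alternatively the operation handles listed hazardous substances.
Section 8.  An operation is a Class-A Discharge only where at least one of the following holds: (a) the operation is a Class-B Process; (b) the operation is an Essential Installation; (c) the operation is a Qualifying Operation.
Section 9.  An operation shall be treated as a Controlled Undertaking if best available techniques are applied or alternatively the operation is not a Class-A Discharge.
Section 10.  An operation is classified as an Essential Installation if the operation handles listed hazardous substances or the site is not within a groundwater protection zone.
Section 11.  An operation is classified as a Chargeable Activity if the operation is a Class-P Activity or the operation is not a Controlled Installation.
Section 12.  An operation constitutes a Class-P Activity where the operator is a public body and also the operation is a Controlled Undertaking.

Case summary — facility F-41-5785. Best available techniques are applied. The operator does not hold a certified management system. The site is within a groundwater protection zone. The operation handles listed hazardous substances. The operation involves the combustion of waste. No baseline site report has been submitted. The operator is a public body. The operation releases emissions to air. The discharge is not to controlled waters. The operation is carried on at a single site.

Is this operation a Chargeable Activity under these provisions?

Yes

section 4 — Class-B Process: [a baseline site report has been submitted? no] AND [the discharge is not to controlled waters? yes] → not satisfied.
section 10 — Essential Installation: [the operation handles listed hazardous substances? yes] OR [the site is not within a groundwater protection zone? no] → satisfied.
section 2 — Qualifying Operation: [the operation releases emissions to air? yes] AND [the operation does not involve the combustion of waste? no] → not satisfied.
section 8 — Class-A Discharge: [Class-B Process (section 4)? no] OR [Essential Installation (section 10)? yes] OR [Qualifying Operation (section 2)? no] → satisfied.
section 9 — Controlled Undertaking: [best available techniques are applied? yes] OR [not a Class-A Discharge (section 8)? no] → satisfied.
section 12 — Class-P Activity: [the operator is a public body? yes] AND [Controlled Undertaking (section 9)? yes] → satisfied.
section 1 — Controlled Installation: [the operation is carried on at a single site? yes] AND [the operator does not hold a certified management system? yes] → satisfied.
section 11 — Chargeable Activity: [Class-P Activity (section 12)? yes] OR [not a Controlled Installation (section 1)? no] → satisfied.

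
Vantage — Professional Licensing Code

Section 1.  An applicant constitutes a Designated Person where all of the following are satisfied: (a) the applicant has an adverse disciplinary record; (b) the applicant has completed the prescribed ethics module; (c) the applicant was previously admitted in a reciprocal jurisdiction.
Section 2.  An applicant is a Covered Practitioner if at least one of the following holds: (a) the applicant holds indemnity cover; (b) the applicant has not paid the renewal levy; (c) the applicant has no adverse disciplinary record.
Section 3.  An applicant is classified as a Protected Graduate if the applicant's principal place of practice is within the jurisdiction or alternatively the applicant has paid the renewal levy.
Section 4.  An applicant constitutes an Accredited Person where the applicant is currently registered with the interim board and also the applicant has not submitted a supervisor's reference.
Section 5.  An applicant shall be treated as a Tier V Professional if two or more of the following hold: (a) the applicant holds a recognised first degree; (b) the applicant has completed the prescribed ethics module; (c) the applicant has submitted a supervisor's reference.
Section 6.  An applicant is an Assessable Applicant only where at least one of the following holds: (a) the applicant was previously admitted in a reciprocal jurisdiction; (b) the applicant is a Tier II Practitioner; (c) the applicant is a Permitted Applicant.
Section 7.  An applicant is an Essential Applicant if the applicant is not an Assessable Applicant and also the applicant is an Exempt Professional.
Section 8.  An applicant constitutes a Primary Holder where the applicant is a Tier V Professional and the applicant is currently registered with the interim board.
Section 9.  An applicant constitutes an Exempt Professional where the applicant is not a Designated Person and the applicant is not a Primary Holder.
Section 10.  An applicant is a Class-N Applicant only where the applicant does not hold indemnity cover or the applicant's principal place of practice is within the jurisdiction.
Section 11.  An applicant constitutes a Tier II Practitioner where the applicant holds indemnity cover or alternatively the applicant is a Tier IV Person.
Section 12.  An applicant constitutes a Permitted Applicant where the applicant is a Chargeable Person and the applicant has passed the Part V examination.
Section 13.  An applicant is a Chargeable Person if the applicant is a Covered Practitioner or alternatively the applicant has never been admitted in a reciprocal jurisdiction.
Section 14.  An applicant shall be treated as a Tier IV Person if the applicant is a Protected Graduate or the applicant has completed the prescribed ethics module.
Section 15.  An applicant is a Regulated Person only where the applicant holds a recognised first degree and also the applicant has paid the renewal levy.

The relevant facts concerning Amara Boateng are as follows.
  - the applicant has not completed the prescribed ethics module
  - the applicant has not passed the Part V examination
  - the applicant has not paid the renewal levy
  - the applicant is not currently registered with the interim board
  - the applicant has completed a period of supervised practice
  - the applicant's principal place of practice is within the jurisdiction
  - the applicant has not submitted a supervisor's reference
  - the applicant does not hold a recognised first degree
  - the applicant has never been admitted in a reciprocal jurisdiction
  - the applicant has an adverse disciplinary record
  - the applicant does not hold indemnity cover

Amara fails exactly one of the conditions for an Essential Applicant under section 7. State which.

section 3 — Protected Graduate: [the applicant's principal place of practice is within the jurisdiction? yes] OR [the applicant has paid the renewal levy? no] → satisfied.
section 14 — Tier IV Person: [Protected Graduate (section 3)? yes] OR [the applicant has completed the prescribed ethics module? no] → satisfied.
section 11 — Tier II Practitioner: [the applicant holds indemnity cover? no] OR [Tier IV Person (section 14)? yes] → satisfied.
section 2 — Covered Practitioner: [the applicant holds indemnity cover? no] OR [the applicant has not paid the renewal levy? yes] OR [the applicant has no adverse disciplinary record? no] → satisfied.
section 13 — Chargeable Person: [Covered Practitioner (section 2)? yes] OR [the applicant has never been admitted in a reciprocal jurisdiction? yes] → satisfied.
section 12 — Permitted Applicant: [Chargeable Person (section 13)? yes] AND [the applicant has passed the Part V examination? no] → not satisfied.
section 6 — Assessable Applicant: [the applicant was previously admitted in a reciprocal jurisdiction? no] OR [Tier II Practitioner (section 11)? yes] OR [Permitted Applicant (section 12)? no] → satisfied.
section 1 — Designated Person: [the applicant has an adverse disciplinary record? yes] AND [the applicant has completed the prescribed ethics module? no] AND [the applicant was previously admitted in a reciprocal jurisdiction? no] → not satisfied.
section 5 — Tier V Professional: the applicant holds a recognised first degree? no; the applicant has completed the prescribed ethics module? no; the applicant has submitted a supervisor's reference? no — 0 of 3 hold (need ≥2) → not satisfied.
section 8 — Primary Holder: [Tier V Professional (section 5)? no] AND [the applicant is currently registered with the interim board? no] → not satisfied.
section 9 — Exempt Professional: [not a Designated Person (section 1)? yes] AND [not a Primary Holder (section 8)? yes] → satisfied.
section 7 — Essential Applicant: [not an Assessable Applicant (section 6)? no] AND [Exempt Professional (section 9)? yes] → not satisfied.

Assessable Applicant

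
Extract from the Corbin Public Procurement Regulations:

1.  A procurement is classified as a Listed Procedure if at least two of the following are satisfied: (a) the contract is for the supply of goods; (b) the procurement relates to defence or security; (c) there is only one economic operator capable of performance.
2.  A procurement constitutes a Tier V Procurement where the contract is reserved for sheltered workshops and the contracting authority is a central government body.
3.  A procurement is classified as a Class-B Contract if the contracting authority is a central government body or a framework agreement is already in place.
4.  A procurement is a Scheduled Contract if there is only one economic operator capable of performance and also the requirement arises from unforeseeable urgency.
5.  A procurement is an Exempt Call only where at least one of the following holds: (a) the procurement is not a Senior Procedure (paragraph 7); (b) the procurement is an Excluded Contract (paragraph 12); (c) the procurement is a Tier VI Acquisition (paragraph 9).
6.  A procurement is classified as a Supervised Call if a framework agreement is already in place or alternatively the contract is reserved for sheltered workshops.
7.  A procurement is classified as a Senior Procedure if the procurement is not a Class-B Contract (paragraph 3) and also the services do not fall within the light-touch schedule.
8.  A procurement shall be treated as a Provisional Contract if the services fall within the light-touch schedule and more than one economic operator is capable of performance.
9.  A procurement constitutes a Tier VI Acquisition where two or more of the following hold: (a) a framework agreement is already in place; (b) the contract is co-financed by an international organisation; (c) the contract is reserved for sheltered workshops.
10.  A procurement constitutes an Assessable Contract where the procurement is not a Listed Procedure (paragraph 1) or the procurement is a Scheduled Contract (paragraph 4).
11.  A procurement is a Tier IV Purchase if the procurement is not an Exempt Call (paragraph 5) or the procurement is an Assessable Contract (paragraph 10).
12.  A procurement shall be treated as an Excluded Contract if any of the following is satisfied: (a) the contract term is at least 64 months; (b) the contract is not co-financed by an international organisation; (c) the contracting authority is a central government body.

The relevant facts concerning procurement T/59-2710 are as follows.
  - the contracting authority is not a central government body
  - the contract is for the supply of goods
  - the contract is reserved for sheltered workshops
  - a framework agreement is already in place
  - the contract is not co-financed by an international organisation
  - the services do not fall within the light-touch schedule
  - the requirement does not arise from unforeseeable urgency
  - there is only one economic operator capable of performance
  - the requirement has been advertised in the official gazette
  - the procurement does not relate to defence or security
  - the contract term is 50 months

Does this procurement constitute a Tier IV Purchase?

No

paragraph 3 — Class-B Contract: [the contracting authority is a central government body? no] OR [a framework agreement is already in place? yes] → satisfied.
paragraph 7 — Senior Procedure: [not a Class-B Contract (paragraph 3)? no] AND [the services do not fall within the light-touch schedule? yes] → not satisfied.
paragraph 12 — Excluded Contract: [contract term: 50 months ≥ 64 months? no] OR [the contract is not co-financed by an international organisation? yes] OR [the contracting authority is a central government body? no] → satisfied.
paragraph 9 — Tier VI Acquisition: a framework agreement is already in place? yes; the contract is co-financed by an international organisation? no; the contract is reserved for sheltered workshops? yes — 2 of 3 hold (need ≥2) → satisfied.
paragraph 5 — Exempt Call: [not a Senior Procedure (paragraph 7)? yes] OR [Excluded Contract (paragraph 12)? yes] OR [Tier VI Acquisition (paragraph 9)? yes] → satisfied.
paragraph 1 — Listed Procedure: the contract is for the supply of goods? yes; the procurement relates to defence or security? no; there is only one economic operator capable of performance? yes — 2 of 3 hold (need ≥2) → satisfied.
paragraph 4 — Scheduled Contract: [there is only one economic operator capable of performance? yes] AND [the requirement arises from unforeseeable urgency? no] → not satisfied.
paragraph 10 — Assessable Contract: [not a Listed Procedure (paragraph 1)? no] OR [Scheduled Contract (paragraph 4)? no] → not satisfied.
paragraph 11 — Tier IV Purchase: [not an Exempt Call (paragraph 5)? no] OR [Assessable Contract (paragraph 10)? no] → not satisfied.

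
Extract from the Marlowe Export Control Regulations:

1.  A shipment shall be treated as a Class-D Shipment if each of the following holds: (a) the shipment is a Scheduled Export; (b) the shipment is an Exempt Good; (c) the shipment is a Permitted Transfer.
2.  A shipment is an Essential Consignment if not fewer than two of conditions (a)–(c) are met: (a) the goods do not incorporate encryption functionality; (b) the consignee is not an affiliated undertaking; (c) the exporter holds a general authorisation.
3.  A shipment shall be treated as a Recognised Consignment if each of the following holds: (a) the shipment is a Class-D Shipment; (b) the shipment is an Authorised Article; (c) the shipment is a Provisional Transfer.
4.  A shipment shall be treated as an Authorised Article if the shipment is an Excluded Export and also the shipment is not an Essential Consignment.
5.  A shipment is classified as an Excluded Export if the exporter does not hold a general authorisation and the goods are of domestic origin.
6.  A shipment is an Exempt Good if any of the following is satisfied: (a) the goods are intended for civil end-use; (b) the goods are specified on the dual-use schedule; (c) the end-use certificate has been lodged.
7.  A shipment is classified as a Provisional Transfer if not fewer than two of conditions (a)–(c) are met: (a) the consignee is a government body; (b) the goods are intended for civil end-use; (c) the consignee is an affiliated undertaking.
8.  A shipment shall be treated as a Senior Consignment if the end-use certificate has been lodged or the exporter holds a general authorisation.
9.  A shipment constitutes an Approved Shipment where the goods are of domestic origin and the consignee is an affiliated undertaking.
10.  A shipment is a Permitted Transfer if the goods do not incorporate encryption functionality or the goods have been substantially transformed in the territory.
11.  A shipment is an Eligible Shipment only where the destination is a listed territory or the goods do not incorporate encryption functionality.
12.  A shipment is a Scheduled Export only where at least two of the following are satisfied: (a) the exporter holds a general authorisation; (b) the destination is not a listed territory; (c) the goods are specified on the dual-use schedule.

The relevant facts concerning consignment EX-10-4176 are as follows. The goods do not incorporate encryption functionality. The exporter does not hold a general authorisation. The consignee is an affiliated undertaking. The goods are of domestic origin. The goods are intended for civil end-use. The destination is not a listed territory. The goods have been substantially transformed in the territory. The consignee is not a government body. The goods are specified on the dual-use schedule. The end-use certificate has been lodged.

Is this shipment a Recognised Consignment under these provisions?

Yes

Under paragraph 12: the exporter holds a general authorisation? no; the destination is not a listed territory? yes; the goods are specified on the dual-use schedule? yes — 2 of 3 hold (need ≥2) → satisfied.
Under paragraph 6: the goods are intended for civil end-use? yes; or the goods are specified on the dual-use schedule? yes; or the end-use certificate has been lodged? yes. So the shipment is an Exempt Good.
Under paragraph 10: the goods do not incorporate encryption functionality? yes; or the goods have been substantially transformed in the territory? yes. So the shipment is a Permitted Transfer.
Under paragraph 1: Scheduled Export (paragraph 12)? yes; and Exempt Good (paragraph 6)? yes; and Permitted Transfer (paragraph 10)? yes. So the shipment is a Class-D Shipment.
Under paragraph 5: the exporter does not hold a general authorisation? yes; and the goods are of domestic origin? yes. So the shipment is an Excluded Export.
Under paragraph 2: the goods do not incorporate encryption functionality? yes; the consignee is not an affiliated undertaking? no; the exporter holds a general authorisation? no — 1 of 3 hold (need ≥2) → not satisfied.
Under paragraph 4: Excluded Export (paragraph 5)? yes; and not an Essential Consignment (paragraph 2)? yes. So the shipment is an Authorised Article.
Under paragraph 7: the consignee is a government body? no; the goods are intended for civil end-use? yes; the consignee is an affiliated undertaking? yes — 2 of 3 hold (need ≥2) → satisfied.
Under paragraph 3: Class-D Shipment (paragraph 1)? yes; and Authorised Article (paragraph 4)? yes; and Provisional Transfer (paragraph 7)? yes. So the shipment is a Recognised Consignment.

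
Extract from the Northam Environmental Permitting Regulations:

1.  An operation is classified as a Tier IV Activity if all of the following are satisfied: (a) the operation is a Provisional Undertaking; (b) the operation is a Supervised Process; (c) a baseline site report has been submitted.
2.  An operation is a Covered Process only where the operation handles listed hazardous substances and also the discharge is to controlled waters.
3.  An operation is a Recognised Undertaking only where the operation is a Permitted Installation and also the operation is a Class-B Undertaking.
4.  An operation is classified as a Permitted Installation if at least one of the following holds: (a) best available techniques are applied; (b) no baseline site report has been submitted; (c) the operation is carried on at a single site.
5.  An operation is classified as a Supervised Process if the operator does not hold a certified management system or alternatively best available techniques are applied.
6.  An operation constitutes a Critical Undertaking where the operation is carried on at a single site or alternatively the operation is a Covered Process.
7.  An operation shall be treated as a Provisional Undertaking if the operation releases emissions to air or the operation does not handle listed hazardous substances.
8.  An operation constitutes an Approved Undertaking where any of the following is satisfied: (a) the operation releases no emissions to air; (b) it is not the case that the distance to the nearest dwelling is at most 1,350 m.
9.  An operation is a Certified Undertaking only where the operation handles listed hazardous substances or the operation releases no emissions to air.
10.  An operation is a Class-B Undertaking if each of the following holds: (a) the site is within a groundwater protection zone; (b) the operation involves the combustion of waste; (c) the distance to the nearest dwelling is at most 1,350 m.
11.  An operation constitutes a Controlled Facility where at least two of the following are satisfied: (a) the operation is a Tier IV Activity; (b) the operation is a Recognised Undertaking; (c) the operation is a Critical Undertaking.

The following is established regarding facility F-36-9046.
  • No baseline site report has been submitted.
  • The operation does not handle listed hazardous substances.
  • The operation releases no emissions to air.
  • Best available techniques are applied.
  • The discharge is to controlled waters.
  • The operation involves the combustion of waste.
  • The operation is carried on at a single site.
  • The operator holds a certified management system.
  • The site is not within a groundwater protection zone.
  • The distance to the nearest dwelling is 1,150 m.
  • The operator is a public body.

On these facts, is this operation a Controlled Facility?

No

paragraph 7 — Provisional Undertaking: [the operation releases emissions to air? no] OR [the operation does not handle listed hazardous substances? yes] → satisfied.
paragraph 5 — Supervised Process: [the operator does not hold a certified management system? no] OR [best available techniques are applied? yes] → satisfied.
paragraph 1 — Tier IV Activity: [Provisional Undertaking (paragraph 7)? yes] AND [Supervised Process (paragraph 5)? yes] AND [a baseline site report has been submitted? no] → not satisfied.
paragraph 4 — Permitted Installation: [best available techniques are applied? yes] OR [no baseline site report has been submitted? yes] OR [the operation is carried on at a single site? yes] → satisfied.
paragraph 10 — Class-B Undertaking: [the site is within a groundwater protection zone? no] AND [the operation involves the combustion of waste? yes] AND [distance to the nearest dwelling: 1,150 m ≤ 1,350 m? yes] → not satisfied.
paragraph 3 — Recognised Undertaking: [Permitted Installation (paragraph 4)? yes] AND [Class-B Undertaking (paragraph 10)? no] → not satisfied.
paragraph 2 — Covered Process: [the operation handles listed hazardous substances? no] AND [the discharge is to controlled waters? yes] → not satisfied.
paragraph 6 — Critical Undertaking: [the operation is carried on at a single site? yes] OR [Covered Process (paragraph 2)? no] → satisfied.
paragraph 11 — Controlled Facility: Tier IV Activity (paragraph 1)? no; Recognised Undertaking (paragraph 3)? no; Critical Undertaking (paragraph 6)? yes — 1 of 3 hold (need ≥2) → not satisfied.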